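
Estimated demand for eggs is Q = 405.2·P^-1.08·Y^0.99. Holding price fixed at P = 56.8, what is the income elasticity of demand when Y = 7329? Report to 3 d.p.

0.990

For a multiplicative demand Q = A·P^α·Y^β, the income elasticity is β everywhere.
Here β = 0.99, so η = 0.990.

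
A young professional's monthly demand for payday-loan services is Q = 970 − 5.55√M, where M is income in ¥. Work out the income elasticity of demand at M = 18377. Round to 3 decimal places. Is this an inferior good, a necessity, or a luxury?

-1.729 (inferior good)

At M = 18377: Q = 217.632.
dQ/dM = -5.55/(2√M) = -0.0204704 at this income.
η = (dQ/dM)·(M/Q) = -0.0204704 × (18377/217.632) = -1.729.
Since η < 0, the good is an inferior good.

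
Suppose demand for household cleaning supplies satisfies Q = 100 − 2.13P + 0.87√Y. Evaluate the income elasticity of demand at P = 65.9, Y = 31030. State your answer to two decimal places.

At P = 65.9, Y = 31030: Q = 112.886.
Holding P constant, ∂Q/∂Y = 0.87/(2√Y) = 0.00246944.
η_Y = (∂Q/∂Y)·(Y/Q) = 0.00246944 × (31030/112.886) = 0.68.

0.68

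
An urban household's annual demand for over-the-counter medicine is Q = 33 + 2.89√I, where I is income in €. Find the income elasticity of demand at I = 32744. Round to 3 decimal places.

At I = 32744: Q = 555.954.
dQ/dI = 2.89/(2√I) = 0.0079855 at this income.
η = (dQ/dI)·(I/Q) = 0.0079855 × (32744/555.954) = 0.470.

0.470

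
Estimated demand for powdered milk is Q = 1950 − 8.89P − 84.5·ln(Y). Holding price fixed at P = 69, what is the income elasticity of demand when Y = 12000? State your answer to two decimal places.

At P = 69, Y = 12000: Q = 542.910.
Holding P constant, ∂Q/∂Y = -84.5/Y = -0.00704167.
η_Y = (∂Q/∂Y)·(Y/Q) = -0.00704167 × (12000/542.910) = -0.16.

-0.16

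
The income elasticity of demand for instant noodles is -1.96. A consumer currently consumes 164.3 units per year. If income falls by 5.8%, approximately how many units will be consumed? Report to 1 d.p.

%ΔQ ≈ η × %ΔI = -1.96 × (-5.8%) = 11.368%.
New Q ≈ 164.3 × (1 + 0.11368) = 183.0.

183.0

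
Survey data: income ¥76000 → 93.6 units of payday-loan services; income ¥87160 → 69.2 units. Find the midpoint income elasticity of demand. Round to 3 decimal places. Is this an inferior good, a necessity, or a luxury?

ΔQ = 69.2 − 93.6 = -24.4; midpoint Q̄ = (93.6 + 69.2)/2 = 81.4.
ΔI = 87160 − 76000 = 11160; midpoint Ī = (76000 + 87160)/2 = 81580.
η = (ΔQ/Q̄) ÷ (ΔI/Ī) = (-24.4/81.4) ÷ (11160/81580) = -2.191.
η < 0 ⇒ inferior good.

-2.191 (inferior good)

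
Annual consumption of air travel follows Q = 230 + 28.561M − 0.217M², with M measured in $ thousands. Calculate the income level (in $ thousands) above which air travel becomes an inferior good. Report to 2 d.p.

dQ/dM = 28.561 − 0.434M.
The good is inferior where dQ/dM < 0. Setting dQ/dM = 0 gives M = 28.561 / 0.434 = 65.81.

65.81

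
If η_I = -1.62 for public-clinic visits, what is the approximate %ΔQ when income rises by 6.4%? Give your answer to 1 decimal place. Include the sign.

%ΔQ ≈ η × %ΔI = -1.62 × 6.4% = -10.4%.

-10.4%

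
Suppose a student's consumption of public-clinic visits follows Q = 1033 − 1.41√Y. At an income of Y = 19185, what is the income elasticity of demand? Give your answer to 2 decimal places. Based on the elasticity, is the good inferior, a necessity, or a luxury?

At Y = 19185: Q = 837.701.
dQ/dY = -1.41/(2√Y) = -0.00508989 at this income.
η = (dQ/dY)·(Y/Q) = -0.00508989 × (19185/837.701) = -0.12.
Since η < 0, the good is an inferior good.

-0.12 (inferior good)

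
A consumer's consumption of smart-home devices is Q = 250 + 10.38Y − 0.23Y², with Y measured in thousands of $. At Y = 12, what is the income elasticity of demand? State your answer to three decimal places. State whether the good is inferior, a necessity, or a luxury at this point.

0.171 (necessity)

At Y = 12: Q = 341.4400.
dQ/dY = 10.38 − 0.46Y = 4.86000.
η = (dQ/dY)·(Y/Q) = 4.86000 × (12/341.4400) = 0.171.
0 < η < 1 ⇒ necessity.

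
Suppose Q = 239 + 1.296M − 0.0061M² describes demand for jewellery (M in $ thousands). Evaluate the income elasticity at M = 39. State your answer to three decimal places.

At M = 39: Q = 280.2659.
dQ/dM = 1.296 − 0.0122M = 0.82020.
η = (dQ/dM)·(M/Q) = 0.82020 × (39/280.2659) = 0.114.

0.114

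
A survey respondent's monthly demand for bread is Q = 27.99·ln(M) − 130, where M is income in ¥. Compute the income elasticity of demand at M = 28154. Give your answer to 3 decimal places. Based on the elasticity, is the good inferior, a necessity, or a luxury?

At M = 28154: Q = 156.770.
dQ/dM = 27.99/M = 0.000994175 at this income.
η = (dQ/dM)·(M/Q) = 0.000994175 × (28154/156.770) = 0.179.
Since 0 < η < 1, the good is a necessity.

0.179 (necessity)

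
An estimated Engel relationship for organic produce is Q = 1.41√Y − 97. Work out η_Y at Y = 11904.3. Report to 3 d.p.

1.353

At Y = 11904.3: Q = 56.841.
dQ/dY = 1.41/(2√Y) = 0.00646156 at this income.
η = (dQ/dY)·(Y/Q) = 0.00646156 × (11904.3/56.841) = 1.353.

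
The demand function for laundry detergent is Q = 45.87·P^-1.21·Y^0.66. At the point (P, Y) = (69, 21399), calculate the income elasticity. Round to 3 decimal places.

For a multiplicative demand Q = A·P^α·Y^β, the income elasticity is β everywhere.
Here β = 0.66, so η = 0.660.

0.660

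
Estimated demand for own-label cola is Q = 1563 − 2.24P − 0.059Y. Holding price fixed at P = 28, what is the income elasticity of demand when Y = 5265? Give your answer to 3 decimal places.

-0.261

At P = 28, Y = 5265: Q = 1189.645.
Holding P constant, ∂Q/∂Y = −0.059.
η_Y = (∂Q/∂Y)·(Y/Q) = -0.059 × (5265/1189.645) = -0.261.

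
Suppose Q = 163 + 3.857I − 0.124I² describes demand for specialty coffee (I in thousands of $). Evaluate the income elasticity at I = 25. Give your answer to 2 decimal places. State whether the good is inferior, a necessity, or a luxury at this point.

-0.32 (inferior good)

At I = 25: Q = 181.9250.
dQ/dI = 3.857 − 0.248I = -2.34300.
η = (dQ/dI)·(I/Q) = -2.34300 × (25/181.9250) = -0.32.
η < 0 ⇒ inferior good.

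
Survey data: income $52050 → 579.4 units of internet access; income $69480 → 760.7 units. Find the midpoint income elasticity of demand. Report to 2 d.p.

ΔQ = 760.7 − 579.4 = 181.3; midpoint Q̄ = (579.4 + 760.7)/2 = 670.05.
ΔI = 69480 − 52050 = 17430; midpoint Ī = (52050 + 69480)/2 = 60765.
η = (ΔQ/Q̄) ÷ (ΔI/Ī) = (181.3/670.05) ÷ (17430/60765) = 0.94.

0.94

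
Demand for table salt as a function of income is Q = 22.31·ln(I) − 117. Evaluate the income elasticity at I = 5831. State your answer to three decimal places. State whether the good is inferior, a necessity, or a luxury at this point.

At I = 5831: Q = 76.449.
dQ/dI = 22.31/I = 0.0038261 at this income.
η = (dQ/dI)·(I/Q) = 0.0038261 × (5831/76.449) = 0.292.
Since 0 < η < 1, the good is a necessity.

0.292 (necessity)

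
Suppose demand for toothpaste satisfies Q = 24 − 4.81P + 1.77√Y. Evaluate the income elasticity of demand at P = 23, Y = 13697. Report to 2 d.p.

At P = 23, Y = 13697: Q = 120.521.
Holding P constant, ∂Q/∂Y = 1.77/(2√Y) = 0.00756189.
η_Y = (∂Q/∂Y)·(Y/Q) = 0.00756189 × (13697/120.521) = 0.86.

0.86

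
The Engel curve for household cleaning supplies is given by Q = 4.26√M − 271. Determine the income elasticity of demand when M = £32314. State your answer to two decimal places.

At M = 32314: Q = 494.782.
dQ/dM = 4.26/(2√M) = 0.0118491 at this income.
η = (dQ/dM)·(M/Q) = 0.0118491 × (32314/494.782) = 0.77.

0.77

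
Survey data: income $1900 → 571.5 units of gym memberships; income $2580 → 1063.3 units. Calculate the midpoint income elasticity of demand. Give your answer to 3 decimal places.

ΔQ = 1063.3 − 571.5 = 491.8; midpoint Q̄ = (571.5 + 1063.3)/2 = 817.4.
ΔI = 2580 − 1900 = 680; midpoint Ī = (1900 + 2580)/2 = 2240.
η = (ΔQ/Q̄) ÷ (ΔI/Ī) = (491.8/817.4) ÷ (680/2240) = 1.982.

1.982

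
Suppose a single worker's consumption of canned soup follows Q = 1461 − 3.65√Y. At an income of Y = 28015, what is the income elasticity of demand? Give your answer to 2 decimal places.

-0.36

At Y = 28015: Q = 850.075.
dQ/dY = -3.65/(2√Y) = -0.0109035 at this income.
η = (dQ/dY)·(Y/Q) = -0.0109035 × (28015/850.075) = -0.36.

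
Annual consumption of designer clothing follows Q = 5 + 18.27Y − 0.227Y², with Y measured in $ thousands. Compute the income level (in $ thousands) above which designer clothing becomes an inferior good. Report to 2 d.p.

40.24

dQ/dY = 18.27 − 0.454Y.
The good is inferior where dQ/dY < 0. Setting dQ/dY = 0 gives Y = 18.27 / 0.454 = 40.24.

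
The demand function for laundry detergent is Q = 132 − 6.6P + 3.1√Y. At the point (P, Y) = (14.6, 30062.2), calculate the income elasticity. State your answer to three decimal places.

At P = 14.6, Y = 30062.2: Q = 573.132.
Holding P constant, ∂Q/∂Y = 3.1/(2√Y) = 0.00893967.
η_Y = (∂Q/∂Y)·(Y/Q) = 0.00893967 × (30062.2/573.132) = 0.469.

0.469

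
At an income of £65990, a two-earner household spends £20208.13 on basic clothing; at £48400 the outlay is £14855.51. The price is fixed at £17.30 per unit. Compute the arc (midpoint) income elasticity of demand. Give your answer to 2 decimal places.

0.99

With a constant price, Q₁ = 20208.13/17.30 = 1168.100 and Q₂ = 14855.51/17.30 = 858.700 (equivalently, work directly with expenditure since P cancels).
Midpoint %ΔQ = (14855.51 − 20208.13)/17531.82 = -0.30531; midpoint %ΔI = (48400 − 65990)/57195 = -0.30754.
η = -0.30531 / -0.30754 = 0.99.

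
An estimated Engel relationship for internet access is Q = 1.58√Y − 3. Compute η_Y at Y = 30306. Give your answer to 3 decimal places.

At Y = 30306: Q = 272.056.
dQ/dY = 1.58/(2√Y) = 0.00453798 at this income.
η = (dQ/dY)·(Y/Q) = 0.00453798 × (30306/272.056) = 0.506.

0.506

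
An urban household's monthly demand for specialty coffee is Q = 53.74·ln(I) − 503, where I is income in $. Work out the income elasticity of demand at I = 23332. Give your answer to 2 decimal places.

1.43

At I = 23332: Q = 37.494.
dQ/dI = 53.74/I = 0.00230327 at this income.
η = (dQ/dI)·(I/Q) = 0.00230327 × (23332/37.494) = 1.43.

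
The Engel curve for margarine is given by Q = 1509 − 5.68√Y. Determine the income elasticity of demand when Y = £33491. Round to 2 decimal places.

-1.11

At Y = 33491: Q = 469.529.
dQ/dY = -5.68/(2√Y) = -0.0155187 at this income.
η = (dQ/dY)·(Y/Q) = -0.0155187 × (33491/469.529) = -1.11.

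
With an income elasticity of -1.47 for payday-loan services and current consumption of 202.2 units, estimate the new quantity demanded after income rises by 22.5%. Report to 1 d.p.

%ΔQ ≈ η × %ΔI = -1.47 × 22.5% = -33.075%.
New Q ≈ 202.2 × (1 − 0.33075) = 135.3.

135.3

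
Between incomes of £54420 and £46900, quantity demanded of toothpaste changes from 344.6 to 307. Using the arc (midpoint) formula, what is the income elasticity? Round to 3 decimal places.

0.777

ΔQ = 307 − 344.6 = -37.6; midpoint Q̄ = (344.6 + 307)/2 = 325.8.
ΔI = 46900 − 54420 = -7520; midpoint Ī = (54420 + 46900)/2 = 50660.
η = (ΔQ/Q̄) ÷ (ΔI/Ī) = (-37.6/325.8) ÷ (-7520/50660) = 0.777.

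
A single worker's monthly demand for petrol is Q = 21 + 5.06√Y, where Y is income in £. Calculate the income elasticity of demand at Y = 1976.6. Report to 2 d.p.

At Y = 1976.6: Q = 245.962.
dQ/dY = 5.06/(2√Y) = 0.0569064 at this income.
η = (dQ/dY)·(Y/Q) = 0.0569064 × (1976.6/245.962) = 0.46.

0.46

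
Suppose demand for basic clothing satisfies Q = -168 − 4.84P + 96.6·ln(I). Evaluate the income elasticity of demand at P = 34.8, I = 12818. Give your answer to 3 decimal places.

At P = 34.8, I = 12818: Q = 577.269.
Holding P constant, ∂Q/∂I = 96.6/I = 0.00753628.
η_I = (∂Q/∂I)·(I/Q) = 0.00753628 × (12818/577.269) = 0.167.

0.167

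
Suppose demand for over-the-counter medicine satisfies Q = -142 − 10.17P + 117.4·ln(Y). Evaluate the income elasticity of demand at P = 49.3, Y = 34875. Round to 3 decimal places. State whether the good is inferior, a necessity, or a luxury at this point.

At P = 49.3, Y = 34875: Q = 584.567.
Holding P constant, ∂Q/∂Y = 117.4/Y = 0.00336631.
η_Y = (∂Q/∂Y)·(Y/Q) = 0.00336631 × (34875/584.567) = 0.201.
Since 0 < η < 1, this is a necessity.

0.201 (necessity)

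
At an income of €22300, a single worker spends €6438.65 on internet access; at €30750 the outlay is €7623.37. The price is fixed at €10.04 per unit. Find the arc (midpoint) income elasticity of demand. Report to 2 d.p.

With a constant price, Q₁ = 6438.65/10.04 = 641.300 and Q₂ = 7623.37/10.04 = 759.300 (equivalently, work directly with expenditure since P cancels).
Midpoint %ΔQ = (7623.37 − 6438.65)/7031.01 = 0.16850; midpoint %ΔI = (30750 − 22300)/26525 = 0.31857.
η = 0.16850 / 0.31857 = 0.53.

0.53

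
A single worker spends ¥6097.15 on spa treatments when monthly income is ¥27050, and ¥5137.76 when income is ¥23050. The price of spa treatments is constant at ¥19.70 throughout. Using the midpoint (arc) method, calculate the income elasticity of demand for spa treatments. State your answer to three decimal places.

1.070

With a constant price, Q₁ = 6097.15/19.70 = 309.500 and Q₂ = 5137.76/19.70 = 260.800 (equivalently, work directly with expenditure since P cancels).
Midpoint %ΔQ = (5137.76 − 6097.15)/5617.46 = -0.17079; midpoint %ΔI = (23050 − 27050)/25050 = -0.15968.
η = -0.17079 / -0.15968 = 1.070.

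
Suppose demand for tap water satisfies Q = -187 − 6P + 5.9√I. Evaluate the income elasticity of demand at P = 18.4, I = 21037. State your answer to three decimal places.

At P = 18.4, I = 21037: Q = 558.344.
Holding P constant, ∂Q/∂I = 5.9/(2√I) = 0.020339.
η_I = (∂Q/∂I)·(I/Q) = 0.020339 × (21037/558.344) = 0.766.

0.766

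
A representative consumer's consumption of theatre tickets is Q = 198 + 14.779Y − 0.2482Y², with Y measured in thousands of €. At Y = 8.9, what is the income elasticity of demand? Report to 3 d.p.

At Y = 8.9: Q = 309.8732.
dQ/dY = 14.779 − 0.4964Y = 10.36104.
η = (dQ/dY)·(Y/Q) = 10.36104 × (8.9/309.8732) = 0.298.

0.298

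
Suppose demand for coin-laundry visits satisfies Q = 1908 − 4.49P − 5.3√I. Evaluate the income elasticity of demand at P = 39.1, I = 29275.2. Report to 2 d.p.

-0.55

At P = 39.1, I = 29275.2: Q = 825.611.
Holding P constant, ∂Q/∂I = -5.3/(2√I) = -0.015488.
η_I = (∂Q/∂I)·(I/Q) = -0.015488 × (29275.2/825.611) = -0.55.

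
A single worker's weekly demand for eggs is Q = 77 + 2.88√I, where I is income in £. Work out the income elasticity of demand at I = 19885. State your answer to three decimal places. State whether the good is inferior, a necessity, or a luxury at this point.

0.420 (necessity)

At I = 19885: Q = 483.121.
dQ/dI = 2.88/(2√I) = 0.0102117 at this income.
η = (dQ/dI)·(I/Q) = 0.0102117 × (19885/483.121) = 0.420.
Since 0 < η < 1, the good is a necessity.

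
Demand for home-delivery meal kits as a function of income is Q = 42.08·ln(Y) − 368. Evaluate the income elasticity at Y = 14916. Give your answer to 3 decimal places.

1.156

At Y = 14916: Q = 36.397.
dQ/dY = 42.08/Y = 0.00282113 at this income.
η = (dQ/dY)·(Y/Q) = 0.00282113 × (14916/36.397) = 1.156.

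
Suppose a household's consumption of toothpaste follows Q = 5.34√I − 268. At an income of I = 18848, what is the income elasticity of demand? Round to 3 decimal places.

At I = 18848: Q = 465.118.
dQ/dI = 5.34/(2√I) = 0.0194482 at this income.
η = (dQ/dI)·(I/Q) = 0.0194482 × (18848/465.118) = 0.788.

0.788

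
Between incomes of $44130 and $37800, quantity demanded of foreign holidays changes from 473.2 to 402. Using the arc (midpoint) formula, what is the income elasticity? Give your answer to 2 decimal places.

ΔQ = 402 − 473.2 = -71.2; midpoint Q̄ = (473.2 + 402)/2 = 437.6.
ΔI = 37800 − 44130 = -6330; midpoint Ī = (44130 + 37800)/2 = 40965.
η = (ΔQ/Q̄) ÷ (ΔI/Ī) = (-71.2/437.6) ÷ (-6330/40965) = 1.05.

1.05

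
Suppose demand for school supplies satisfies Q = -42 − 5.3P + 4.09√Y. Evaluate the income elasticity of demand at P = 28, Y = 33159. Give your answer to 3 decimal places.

At P = 28, Y = 33159: Q = 554.373.
Holding P constant, ∂Q/∂Y = 4.09/(2√Y) = 0.0112303.
η_Y = (∂Q/∂Y)·(Y/Q) = 0.0112303 × (33159/554.373) = 0.672.

0.672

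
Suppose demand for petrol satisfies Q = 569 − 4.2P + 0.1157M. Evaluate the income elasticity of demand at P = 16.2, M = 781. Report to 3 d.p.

0.153

At P = 16.2, M = 781: Q = 591.322.
Holding P constant, ∂Q/∂M = 0.1157.
η_M = (∂Q/∂M)·(M/Q) = 0.1157 × (781/591.322) = 0.153.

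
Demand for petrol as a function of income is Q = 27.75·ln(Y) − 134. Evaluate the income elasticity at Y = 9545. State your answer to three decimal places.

0.231

At Y = 9545: Q = 120.295.
dQ/dY = 27.75/Y = 0.00290728 at this income.
η = (dQ/dY)·(Y/Q) = 0.00290728 × (9545/120.295) = 0.231.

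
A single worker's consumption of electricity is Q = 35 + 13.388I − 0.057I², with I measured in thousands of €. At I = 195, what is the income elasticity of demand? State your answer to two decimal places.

-3.61

At I = 195: Q = 478.2350.
dQ/dI = 13.388 − 0.114I = -8.84200.
η = (dQ/dI)·(I/Q) = -8.84200 × (195/478.2350) = -3.61.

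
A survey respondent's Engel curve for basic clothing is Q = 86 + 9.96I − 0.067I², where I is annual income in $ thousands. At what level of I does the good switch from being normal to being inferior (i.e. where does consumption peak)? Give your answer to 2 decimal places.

74.33

dQ/dI = 9.96 − 0.134I.
The good is inferior where dQ/dI < 0. Setting dQ/dI = 0 gives I = 9.96 / 0.134 = 74.33.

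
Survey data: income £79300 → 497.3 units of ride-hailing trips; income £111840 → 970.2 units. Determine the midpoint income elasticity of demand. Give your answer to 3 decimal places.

1.893

ΔQ = 970.2 − 497.3 = 472.9; midpoint Q̄ = (497.3 + 970.2)/2 = 733.75.
ΔI = 111840 − 79300 = 32540; midpoint Ī = (79300 + 111840)/2 = 95570.
η = (ΔQ/Q̄) ÷ (ΔI/Ī) = (472.9/733.75) ÷ (32540/95570) = 1.893.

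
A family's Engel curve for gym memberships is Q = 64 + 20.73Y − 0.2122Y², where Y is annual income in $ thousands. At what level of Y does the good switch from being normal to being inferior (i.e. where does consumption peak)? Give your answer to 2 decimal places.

48.85

dQ/dY = 20.73 − 0.4244Y.
The good is inferior where dQ/dY < 0. Setting dQ/dY = 0 gives Y = 20.73 / 0.4244 = 48.85.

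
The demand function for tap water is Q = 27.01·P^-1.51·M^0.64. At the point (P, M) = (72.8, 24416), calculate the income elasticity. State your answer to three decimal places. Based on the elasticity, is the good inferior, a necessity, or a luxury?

0.640 (necessity)

For a multiplicative demand Q = A·P^α·M^β, the income elasticity is β everywhere.
Here β = 0.64, so η = 0.640.
Since 0 < η < 1, this is a necessity.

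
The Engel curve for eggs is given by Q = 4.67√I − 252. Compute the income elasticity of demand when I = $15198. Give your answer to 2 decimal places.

At I = 15198: Q = 323.718.
dQ/dI = 4.67/(2√I) = 0.0189406 at this income.
η = (dQ/dI)·(I/Q) = 0.0189406 × (15198/323.718) = 0.89.

0.89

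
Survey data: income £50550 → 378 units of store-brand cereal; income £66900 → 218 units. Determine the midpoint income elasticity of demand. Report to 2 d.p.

ΔQ = 218 − 378 = -160; midpoint Q̄ = (378 + 218)/2 = 298.
ΔI = 66900 − 50550 = 16350; midpoint Ī = (50550 + 66900)/2 = 58725.
η = (ΔQ/Q̄) ÷ (ΔI/Ī) = (-160/298) ÷ (16350/58725) = -1.93.

-1.93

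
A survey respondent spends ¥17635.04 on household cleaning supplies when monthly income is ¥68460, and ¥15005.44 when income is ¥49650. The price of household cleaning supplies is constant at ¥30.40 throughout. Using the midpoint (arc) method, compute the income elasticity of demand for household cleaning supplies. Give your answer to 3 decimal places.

0.506

With a constant price, Q₁ = 17635.04/30.40 = 580.100 and Q₂ = 15005.44/30.40 = 493.600 (equivalently, work directly with expenditure since P cancels).
Midpoint %ΔQ = (15005.44 − 17635.04)/16320.24 = -0.16113; midpoint %ΔI = (49650 − 68460)/59055 = -0.31852.
η = -0.16113 / -0.31852 = 0.506.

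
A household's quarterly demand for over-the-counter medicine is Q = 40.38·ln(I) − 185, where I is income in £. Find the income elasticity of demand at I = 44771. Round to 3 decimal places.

At I = 44771: Q = 247.442.
dQ/dI = 40.38/I = 0.000901923 at this income.
η = (dQ/dI)·(I/Q) = 0.000901923 × (44771/247.442) = 0.163.

0.163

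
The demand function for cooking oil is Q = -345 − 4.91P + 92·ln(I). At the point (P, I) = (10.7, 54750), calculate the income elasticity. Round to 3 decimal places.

0.152

At P = 10.7, I = 54750: Q = 606.232.
Holding P constant, ∂Q/∂I = 92/I = 0.00168037.
η_I = (∂Q/∂I)·(I/Q) = 0.00168037 × (54750/606.232) = 0.152.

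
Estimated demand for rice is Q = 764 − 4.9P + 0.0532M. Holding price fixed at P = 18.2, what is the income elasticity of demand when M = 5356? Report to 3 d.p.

0.297

At P = 18.2, M = 5356: Q = 959.759.
Holding P constant, ∂Q/∂M = 0.0532.
η_M = (∂Q/∂M)·(M/Q) = 0.0532 × (5356/959.759) = 0.297.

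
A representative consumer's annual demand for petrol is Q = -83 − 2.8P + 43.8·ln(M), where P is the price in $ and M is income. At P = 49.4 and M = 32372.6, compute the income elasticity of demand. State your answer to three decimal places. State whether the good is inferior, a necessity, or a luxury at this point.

At P = 49.4, M = 32372.6: Q = 233.546.
Holding P constant, ∂Q/∂M = 43.8/M = 0.001353.
η_M = (∂Q/∂M)·(M/Q) = 0.001353 × (32372.6/233.546) = 0.188.
Since 0 < η < 1, this is a necessity.

0.188 (necessity)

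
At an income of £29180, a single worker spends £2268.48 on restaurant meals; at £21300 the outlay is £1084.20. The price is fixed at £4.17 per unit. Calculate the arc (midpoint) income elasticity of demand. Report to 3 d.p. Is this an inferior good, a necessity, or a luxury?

With a constant price, Q₁ = 2268.48/4.17 = 544.000 and Q₂ = 1084.20/4.17 = 260.000 (equivalently, work directly with expenditure since P cancels).
Midpoint %ΔQ = (1084.20 − 2268.48)/1676.34 = -0.70647; midpoint %ΔI = (21300 − 29180)/25240 = -0.31220.
η = -0.70647 / -0.31220 = 2.263.
η > 1 ⇒ luxury.

2.263 (luxury)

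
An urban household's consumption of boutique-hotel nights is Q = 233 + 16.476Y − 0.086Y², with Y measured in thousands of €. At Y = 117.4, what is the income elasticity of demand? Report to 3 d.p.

At Y = 117.4: Q = 981.9650.
dQ/dY = 16.476 − 0.172Y = -3.71680.
η = (dQ/dY)·(Y/Q) = -3.71680 × (117.4/981.9650) = -0.444.

-0.444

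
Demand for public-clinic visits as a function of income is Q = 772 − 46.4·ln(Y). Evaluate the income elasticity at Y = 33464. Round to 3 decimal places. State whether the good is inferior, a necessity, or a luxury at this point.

At Y = 33464: Q = 288.594.
dQ/dY = -46.4/Y = -0.00138656 at this income.
η = (dQ/dY)·(Y/Q) = -0.00138656 × (33464/288.594) = -0.161.
Since η < 0, the good is an inferior good.

-0.161 (inferior good)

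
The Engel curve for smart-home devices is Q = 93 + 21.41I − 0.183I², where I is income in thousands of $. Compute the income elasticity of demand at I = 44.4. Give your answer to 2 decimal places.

0.34

At I = 44.4: Q = 682.8451.
dQ/dI = 21.41 − 0.366I = 5.15960.
η = (dQ/dI)·(I/Q) = 5.15960 × (44.4/682.8451) = 0.34.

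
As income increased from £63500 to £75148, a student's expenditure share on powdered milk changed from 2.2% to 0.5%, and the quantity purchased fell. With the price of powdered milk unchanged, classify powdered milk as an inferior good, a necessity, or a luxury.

Quantity demanded falls as income rises, so η < 0.

inferior good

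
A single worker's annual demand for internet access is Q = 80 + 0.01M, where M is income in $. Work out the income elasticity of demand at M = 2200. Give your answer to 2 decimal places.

At M = 2200: Q = 102.000.
dQ/dM = 0.01.
η = (dQ/dM)·(M/Q) = 0.01 × (2200/102.000) = 0.22.

0.22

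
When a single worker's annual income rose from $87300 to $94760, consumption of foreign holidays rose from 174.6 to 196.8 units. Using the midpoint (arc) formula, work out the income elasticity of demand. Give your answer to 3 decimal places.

1.459

ΔQ = 196.8 − 174.6 = 22.2; midpoint Q̄ = (174.6 + 196.8)/2 = 185.7.
ΔI = 94760 − 87300 = 7460; midpoint Ī = (87300 + 94760)/2 = 91030.
η = (ΔQ/Q̄) ÷ (ΔI/Ī) = (22.2/185.7) ÷ (7460/91030) = 1.459.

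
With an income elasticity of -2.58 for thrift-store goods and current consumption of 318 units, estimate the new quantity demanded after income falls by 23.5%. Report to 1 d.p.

510.8

%ΔQ ≈ η × %ΔI = -2.58 × (-23.5%) = 60.63%.
New Q ≈ 318 × (1 + 0.6063) = 510.8.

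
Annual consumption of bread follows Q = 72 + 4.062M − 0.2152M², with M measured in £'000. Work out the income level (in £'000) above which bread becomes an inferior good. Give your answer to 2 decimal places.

dQ/dM = 4.062 − 0.4304M.
The good is inferior where dQ/dM < 0. Setting dQ/dM = 0 gives M = 4.062 / 0.4304 = 9.44.

9.44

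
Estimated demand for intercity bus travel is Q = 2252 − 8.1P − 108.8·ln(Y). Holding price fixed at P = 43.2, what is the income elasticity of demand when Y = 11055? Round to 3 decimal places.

At P = 43.2, Y = 11055: Q = 889.083.
Holding P constant, ∂Q/∂Y = -108.8/Y = -0.0098417.
η_Y = (∂Q/∂Y)·(Y/Q) = -0.0098417 × (11055/889.083) = -0.122.

-0.122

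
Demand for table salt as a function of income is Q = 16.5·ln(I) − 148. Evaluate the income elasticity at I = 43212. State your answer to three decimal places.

At I = 43212: Q = 28.119.
dQ/dI = 16.5/I = 0.000381838 at this income.
η = (dQ/dI)·(I/Q) = 0.000381838 × (43212/28.119) = 0.587.

0.587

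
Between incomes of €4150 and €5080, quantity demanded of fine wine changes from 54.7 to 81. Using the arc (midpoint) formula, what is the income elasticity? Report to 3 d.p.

ΔQ = 81 − 54.7 = 26.3; midpoint Q̄ = (54.7 + 81)/2 = 67.85.
ΔI = 5080 − 4150 = 930; midpoint Ī = (4150 + 5080)/2 = 4615.
η = (ΔQ/Q̄) ÷ (ΔI/Ī) = (26.3/67.85) ÷ (930/4615) = 1.924.

1.924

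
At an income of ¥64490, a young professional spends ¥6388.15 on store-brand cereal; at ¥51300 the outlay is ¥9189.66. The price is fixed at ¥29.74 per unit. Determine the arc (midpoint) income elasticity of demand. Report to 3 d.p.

-1.579

With a constant price, Q₁ = 6388.15/29.74 = 214.800 and Q₂ = 9189.66/29.74 = 309.000 (equivalently, work directly with expenditure since P cancels).
Midpoint %ΔQ = (9189.66 − 6388.15)/7788.91 = 0.35968; midpoint %ΔI = (51300 − 64490)/57895 = -0.22783.
η = 0.35968 / -0.22783 = -1.579.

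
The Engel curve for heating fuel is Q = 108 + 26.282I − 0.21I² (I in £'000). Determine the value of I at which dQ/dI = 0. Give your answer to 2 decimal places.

62.58

dQ/dI = 26.282 − 0.42I.
The good is inferior where dQ/dI < 0. Setting dQ/dI = 0 gives I = 26.282 / 0.42 = 62.58.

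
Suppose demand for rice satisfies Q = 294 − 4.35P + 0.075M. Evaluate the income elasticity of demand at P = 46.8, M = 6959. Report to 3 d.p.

0.852

At P = 46.8, M = 6959: Q = 612.345.
Holding P constant, ∂Q/∂M = 0.075.
η_M = (∂Q/∂M)·(M/Q) = 0.075 × (6959/612.345) = 0.852.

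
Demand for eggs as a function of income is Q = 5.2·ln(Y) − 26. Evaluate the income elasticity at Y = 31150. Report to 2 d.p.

At Y = 31150: Q = 27.802.
dQ/dY = 5.2/Y = 0.000166934 at this income.
η = (dQ/dY)·(Y/Q) = 0.000166934 × (31150/27.802) = 0.19.

0.19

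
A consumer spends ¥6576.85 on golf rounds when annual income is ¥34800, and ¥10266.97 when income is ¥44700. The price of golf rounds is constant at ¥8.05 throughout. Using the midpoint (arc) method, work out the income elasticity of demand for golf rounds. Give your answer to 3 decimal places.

1.759

With a constant price, Q₁ = 6576.85/8.05 = 817.000 and Q₂ = 10266.97/8.05 = 1275.400 (equivalently, work directly with expenditure since P cancels).
Midpoint %ΔQ = (10266.97 − 6576.85)/8421.91 = 0.43816; midpoint %ΔI = (44700 − 34800)/39750 = 0.24906.
η = 0.43816 / 0.24906 = 1.759.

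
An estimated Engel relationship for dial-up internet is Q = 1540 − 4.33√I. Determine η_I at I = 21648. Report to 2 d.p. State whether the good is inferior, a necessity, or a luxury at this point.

At I = 21648: Q = 902.916.
dQ/dI = -4.33/(2√I) = -0.0147146 at this income.
η = (dQ/dI)·(I/Q) = -0.0147146 × (21648/902.916) = -0.35.
Since η < 0, the good is an inferior good.

-0.35 (inferior good)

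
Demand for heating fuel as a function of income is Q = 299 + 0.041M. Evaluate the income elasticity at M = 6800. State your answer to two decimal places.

At M = 6800: Q = 577.800.
dQ/dM = 0.041.
η = (dQ/dM)·(M/Q) = 0.041 × (6800/577.800) = 0.48.

0.48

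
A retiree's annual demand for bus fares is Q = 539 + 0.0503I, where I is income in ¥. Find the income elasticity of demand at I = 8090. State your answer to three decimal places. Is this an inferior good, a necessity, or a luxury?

0.430 (necessity)

At I = 8090: Q = 945.927.
dQ/dI = 0.0503.
η = (dQ/dI)·(I/Q) = 0.0503 × (8090/945.927) = 0.430.
Since 0 < η < 1, the good is a necessity.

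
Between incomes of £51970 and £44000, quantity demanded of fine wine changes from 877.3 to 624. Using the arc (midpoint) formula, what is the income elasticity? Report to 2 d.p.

2.03

ΔQ = 624 − 877.3 = -253.3; midpoint Q̄ = (877.3 + 624)/2 = 750.65.
ΔI = 44000 − 51970 = -7970; midpoint Ī = (51970 + 44000)/2 = 47985.
η = (ΔQ/Q̄) ÷ (ΔI/Ī) = (-253.3/750.65) ÷ (-7970/47985) = 2.03.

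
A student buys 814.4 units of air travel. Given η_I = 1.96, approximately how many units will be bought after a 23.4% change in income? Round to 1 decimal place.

%ΔQ ≈ η × %ΔI = 1.96 × 23.4% = 45.864%.
New Q ≈ 814.4 × (1 + 0.45864) = 1187.9.

1187.9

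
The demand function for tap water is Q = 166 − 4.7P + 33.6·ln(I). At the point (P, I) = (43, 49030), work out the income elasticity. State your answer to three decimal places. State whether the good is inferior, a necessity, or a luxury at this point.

0.103 (necessity)

At P = 43, I = 49030: Q = 326.786.
Holding P constant, ∂Q/∂I = 33.6/I = 0.000685295.
η_I = (∂Q/∂I)·(I/Q) = 0.000685295 × (49030/326.786) = 0.103.
Since 0 < η < 1, this is a necessity.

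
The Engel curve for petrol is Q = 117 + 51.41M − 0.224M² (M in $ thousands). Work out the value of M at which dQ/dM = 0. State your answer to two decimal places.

dQ/dM = 51.41 − 0.448M.
The good is inferior where dQ/dM < 0. Setting dQ/dM = 0 gives M = 51.41 / 0.448 = 114.75.

114.75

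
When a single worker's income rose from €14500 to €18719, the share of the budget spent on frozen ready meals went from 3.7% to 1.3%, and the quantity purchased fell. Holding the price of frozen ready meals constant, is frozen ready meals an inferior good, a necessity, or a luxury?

inferior good

Quantity demanded falls as income rises, so η < 0.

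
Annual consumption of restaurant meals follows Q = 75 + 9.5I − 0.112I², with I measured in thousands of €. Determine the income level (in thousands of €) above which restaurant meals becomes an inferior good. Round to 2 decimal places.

dQ/dI = 9.5 − 0.224I.
The good is inferior where dQ/dI < 0. Setting dQ/dI = 0 gives I = 9.5 / 0.224 = 42.41.

42.41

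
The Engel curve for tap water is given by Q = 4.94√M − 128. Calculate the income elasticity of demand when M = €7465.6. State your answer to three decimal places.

0.714

At M = 7465.6: Q = 298.834.
dQ/dM = 4.94/(2√M) = 0.0285867 at this income.
η = (dQ/dM)·(M/Q) = 0.0285867 × (7465.6/298.834) = 0.714.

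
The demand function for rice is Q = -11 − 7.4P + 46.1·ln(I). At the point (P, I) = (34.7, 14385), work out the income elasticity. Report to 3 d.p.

At P = 34.7, I = 14385: Q = 173.579.
Holding P constant, ∂Q/∂I = 46.1/I = 0.00320473.
η_I = (∂Q/∂I)·(I/Q) = 0.00320473 × (14385/173.579) = 0.266.

0.266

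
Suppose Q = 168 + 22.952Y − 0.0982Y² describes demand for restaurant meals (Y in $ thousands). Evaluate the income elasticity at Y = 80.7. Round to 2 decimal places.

At Y = 80.7: Q = 1380.6999.
dQ/dY = 22.952 − 0.1964Y = 7.10252.
η = (dQ/dY)·(Y/Q) = 7.10252 × (80.7/1380.6999) = 0.42.

0.42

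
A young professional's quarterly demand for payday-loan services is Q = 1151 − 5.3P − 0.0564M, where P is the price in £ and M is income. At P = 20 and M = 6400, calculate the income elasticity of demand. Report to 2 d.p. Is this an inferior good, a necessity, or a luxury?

-0.53 (inferior good)

At P = 20, M = 6400: Q = 684.040.
Holding P constant, ∂Q/∂M = −0.0564.
η_M = (∂Q/∂M)·(M/Q) = -0.0564 × (6400/684.040) = -0.53.
Since η < 0, this is an inferior good.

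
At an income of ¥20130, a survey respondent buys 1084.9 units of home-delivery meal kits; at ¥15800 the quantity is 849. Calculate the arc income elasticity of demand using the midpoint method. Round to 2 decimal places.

1.01

ΔQ = 849 − 1084.9 = -235.9; midpoint Q̄ = (1084.9 + 849)/2 = 966.95.
ΔI = 15800 − 20130 = -4330; midpoint Ī = (20130 + 15800)/2 = 17965.
η = (ΔQ/Q̄) ÷ (ΔI/Ī) = (-235.9/966.95) ÷ (-4330/17965) = 1.01.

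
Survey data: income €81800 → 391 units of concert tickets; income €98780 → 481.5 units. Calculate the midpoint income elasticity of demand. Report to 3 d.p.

ΔQ = 481.5 − 391 = 90.5; midpoint Q̄ = (391 + 481.5)/2 = 436.25.
ΔI = 98780 − 81800 = 16980; midpoint Ī = (81800 + 98780)/2 = 90290.
η = (ΔQ/Q̄) ÷ (ΔI/Ī) = (90.5/436.25) ÷ (16980/90290) = 1.103.

1.103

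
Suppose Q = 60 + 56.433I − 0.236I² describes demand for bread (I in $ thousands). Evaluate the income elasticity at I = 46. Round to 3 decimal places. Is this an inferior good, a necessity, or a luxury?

0.741 (necessity)

At I = 46: Q = 2156.5420.
dQ/dI = 56.433 − 0.472I = 34.72100.
η = (dQ/dI)·(I/Q) = 34.72100 × (46/2156.5420) = 0.741.
0 < η < 1 ⇒ necessity.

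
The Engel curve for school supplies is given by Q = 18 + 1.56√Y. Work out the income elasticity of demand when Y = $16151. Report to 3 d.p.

0.458

At Y = 16151: Q = 216.255.
dQ/dY = 1.56/(2√Y) = 0.00613755 at this income.
η = (dQ/dY)·(Y/Q) = 0.00613755 × (16151/216.255) = 0.458.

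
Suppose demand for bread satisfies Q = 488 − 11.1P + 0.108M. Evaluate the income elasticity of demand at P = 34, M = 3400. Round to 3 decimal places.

0.769

At P = 34, M = 3400: Q = 477.800.
Holding P constant, ∂Q/∂M = 0.108.
η_M = (∂Q/∂M)·(M/Q) = 0.108 × (3400/477.800) = 0.769.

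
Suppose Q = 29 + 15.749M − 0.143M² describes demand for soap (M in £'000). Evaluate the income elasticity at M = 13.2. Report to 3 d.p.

At M = 13.2: Q = 211.9705.
dQ/dM = 15.749 − 0.286M = 11.97380.
η = (dQ/dM)·(M/Q) = 11.97380 × (13.2/211.9705) = 0.746.

0.746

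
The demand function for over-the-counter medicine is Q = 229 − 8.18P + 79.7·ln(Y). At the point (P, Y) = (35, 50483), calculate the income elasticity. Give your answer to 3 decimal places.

0.099

At P = 35, Y = 50483: Q = 805.803.
Holding P constant, ∂Q/∂Y = 79.7/Y = 0.00157875.
η_Y = (∂Q/∂Y)·(Y/Q) = 0.00157875 × (50483/805.803) = 0.099.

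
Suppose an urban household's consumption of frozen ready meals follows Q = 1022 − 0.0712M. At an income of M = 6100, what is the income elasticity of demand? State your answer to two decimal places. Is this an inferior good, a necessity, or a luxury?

At M = 6100: Q = 587.680.
dQ/dM = −0.0712.
η = (dQ/dM)·(M/Q) = -0.0712 × (6100/587.680) = -0.74.
Since η < 0, the good is an inferior good.

-0.74 (inferior good)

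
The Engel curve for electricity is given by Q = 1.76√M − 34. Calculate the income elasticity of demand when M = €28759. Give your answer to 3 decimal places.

At M = 28759: Q = 264.469.
dQ/dM = 1.76/(2√M) = 0.00518914 at this income.
η = (dQ/dM)·(M/Q) = 0.00518914 × (28759/264.469) = 0.564.

0.564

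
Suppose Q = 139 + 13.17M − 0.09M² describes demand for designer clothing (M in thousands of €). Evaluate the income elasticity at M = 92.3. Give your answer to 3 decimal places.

At M = 92.3: Q = 587.8549.
dQ/dM = 13.17 − 0.18M = -3.44400.
η = (dQ/dM)·(M/Q) = -3.44400 × (92.3/587.8549) = -0.541.

-0.541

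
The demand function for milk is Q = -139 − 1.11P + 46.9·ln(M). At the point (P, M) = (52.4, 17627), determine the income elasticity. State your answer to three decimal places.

At P = 52.4, M = 17627: Q = 261.386.
Holding P constant, ∂Q/∂M = 46.9/M = 0.00266069.
η_M = (∂Q/∂M)·(M/Q) = 0.00266069 × (17627/261.386) = 0.179.

0.179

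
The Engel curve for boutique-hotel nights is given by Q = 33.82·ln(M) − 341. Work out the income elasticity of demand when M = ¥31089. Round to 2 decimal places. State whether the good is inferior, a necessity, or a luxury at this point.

At M = 31089: Q = 8.855.
dQ/dM = 33.82/M = 0.00108784 at this income.
η = (dQ/dM)·(M/Q) = 0.00108784 × (31089/8.855) = 3.82.
Since η > 1, the good is a luxury.

3.82 (luxury)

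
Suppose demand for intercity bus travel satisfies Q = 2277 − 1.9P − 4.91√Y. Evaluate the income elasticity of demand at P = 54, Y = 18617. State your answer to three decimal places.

-0.223

At P = 54, Y = 18617: Q = 1504.459.
Holding P constant, ∂Q/∂Y = -4.91/(2√Y) = -0.0179927.
η_Y = (∂Q/∂Y)·(Y/Q) = -0.0179927 × (18617/1504.459) = -0.223.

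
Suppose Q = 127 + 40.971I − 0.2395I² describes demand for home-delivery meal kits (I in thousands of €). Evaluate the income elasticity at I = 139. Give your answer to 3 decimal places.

At I = 139: Q = 1194.5895.
dQ/dI = 40.971 − 0.479I = -25.61000.
η = (dQ/dI)·(I/Q) = -25.61000 × (139/1194.5895) = -2.980.

-2.980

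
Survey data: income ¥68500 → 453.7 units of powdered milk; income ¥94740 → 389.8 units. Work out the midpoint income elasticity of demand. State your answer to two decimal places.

-0.47

ΔQ = 389.8 − 453.7 = -63.9; midpoint Q̄ = (453.7 + 389.8)/2 = 421.75.
ΔI = 94740 − 68500 = 26240; midpoint Ī = (68500 + 94740)/2 = 81620.
η = (ΔQ/Q̄) ÷ (ΔI/Ī) = (-63.9/421.75) ÷ (26240/81620) = -0.47.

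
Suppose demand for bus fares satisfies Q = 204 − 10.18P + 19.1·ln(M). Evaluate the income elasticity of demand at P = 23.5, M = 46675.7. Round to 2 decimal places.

0.11

At P = 23.5, M = 46675.7: Q = 170.114.
Holding P constant, ∂Q/∂M = 19.1/M = 0.000409207.
η_M = (∂Q/∂M)·(M/Q) = 0.000409207 × (46675.7/170.114) = 0.11.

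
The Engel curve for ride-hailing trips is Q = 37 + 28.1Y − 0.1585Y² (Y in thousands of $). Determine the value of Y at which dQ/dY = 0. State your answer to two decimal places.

dQ/dY = 28.1 − 0.317Y.
The good is inferior where dQ/dY < 0. Setting dQ/dY = 0 gives Y = 28.1 / 0.317 = 88.64.

88.64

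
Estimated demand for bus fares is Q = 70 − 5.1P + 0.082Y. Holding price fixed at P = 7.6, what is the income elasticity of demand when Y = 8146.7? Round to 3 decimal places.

At P = 7.6, Y = 8146.7: Q = 699.269.
Holding P constant, ∂Q/∂Y = 0.082.
η_Y = (∂Q/∂Y)·(Y/Q) = 0.082 × (8146.7/699.269) = 0.955.

0.955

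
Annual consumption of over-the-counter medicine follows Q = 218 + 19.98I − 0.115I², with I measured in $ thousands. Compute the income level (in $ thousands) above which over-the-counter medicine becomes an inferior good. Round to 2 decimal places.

86.87

dQ/dI = 19.98 − 0.23I.
The good is inferior where dQ/dI < 0. Setting dQ/dI = 0 gives I = 19.98 / 0.23 = 86.87.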